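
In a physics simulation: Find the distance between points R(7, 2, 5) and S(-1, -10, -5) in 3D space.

d = √[(x₂-x₁)² + (y₂-y₁)² + (z₂-z₁)²]
  = √[(-8)² + (-12)² + (-10)²]
  = √[64 + 144 + 100]
  = √308
  ≈ 17.55

17.55


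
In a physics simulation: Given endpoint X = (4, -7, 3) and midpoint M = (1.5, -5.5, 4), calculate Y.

Y = 2M - X
  = (2·1.5 - 4, 2·(-5.5) - (-7), 2·4 - 3)
  = (3 - 4, -11 + 7, 8 - 3)
  = (-1, -4, 5)

(-1, -4, 5)


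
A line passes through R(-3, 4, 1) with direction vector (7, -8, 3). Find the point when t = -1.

P(t) = R + t·d
  = (-3 + 7·(-1), 4 + (-8)·(-1), 1 + 3·(-1))
  = (-3 - 7, 4 + 8, 1 - 3)
  = (-10, 12, -2)

(-10, 12, -2)


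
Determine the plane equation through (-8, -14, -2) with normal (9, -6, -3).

The plane through P with normal n = (a, b, c) satisfies n·(r - P) = 0,
i.e. ax + by + cz = a·x₀ + b·y₀ + c·z₀.
d = 9·(-8) + (-6)·(-14) + (-3)·(-2)
  = -72 + 84 + 6
  = 18
Equation: 9x - 6y - 3z = 18

9x - 6y - 3z = 18


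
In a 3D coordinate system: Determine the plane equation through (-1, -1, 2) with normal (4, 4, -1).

The plane through P with normal n = (a, b, c) satisfies n·(r - P) = 0,
i.e. ax + by + cz = a·x₀ + b·y₀ + c·z₀.
d = 4·(-1) + 4·(-1) + (-1)·2
  = -4 - 4 - 2
  = -10
Equation: 4x + 4y - z = -10

4x + 4y - z = -10


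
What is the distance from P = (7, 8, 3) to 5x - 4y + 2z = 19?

distance = |a·x₀ + b·y₀ + c·z₀ - d| / √(a² + b² + c²)
  = |5·7 + (-4)·8 + 2·3 - 19| / √(5² + (-4)² + 2²)
  = |35 - 32 + 6 - 19| / √(25 + 16 + 4)
  = |-10| / √45
  = 10 / 6.708
  ≈ 1.491

1.491


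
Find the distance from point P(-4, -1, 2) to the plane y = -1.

distance = |a·x₀ + b·y₀ + c·z₀ - d| / √(a² + b² + c²)
  = |0·(-4) + 1·(-1) + 0·2 - (-1)| / √(0² + 1² + 0²)
  = |0 - 1 + 0 + 1| / √(0 + 1 + 0)
  = |0| / √1
  = 0 / 1
  ≈ 0

0


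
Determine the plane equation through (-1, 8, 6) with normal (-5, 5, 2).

The plane through P with normal n = (a, b, c) satisfies n·(r - P) = 0,
i.e. ax + by + cz = a·x₀ + b·y₀ + c·z₀.
d = (-5)·(-1) + 5·8 + 2·6
  = 5 + 40 + 12
  = 57
Equation: -5x + 5y + 2z = 57

-5x + 5y + 2z = 57


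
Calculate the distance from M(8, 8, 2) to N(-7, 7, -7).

d = √[(x₂-x₁)² + (y₂-y₁)² + (z₂-z₁)²]
  = √[(-15)² + (-1)² + (-9)²]
  = √[225 + 1 + 81]
  = √307
  ≈ 17.52

17.52


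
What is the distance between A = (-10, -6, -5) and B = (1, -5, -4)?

d = √[(x₂-x₁)² + (y₂-y₁)² + (z₂-z₁)²]
  = √[11² + 1² + 1²]
  = √[121 + 1 + 1]
  = √123
  ≈ 11.09

11.09


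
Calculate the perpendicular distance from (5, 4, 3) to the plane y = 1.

distance = |a·x₀ + b·y₀ + c·z₀ - d| / √(a² + b² + c²)
  = |0·5 + 1·4 + 0·3 - 1| / √(0² + 1² + 0²)
  = |0 + 4 + 0 - 1| / √(0 + 1 + 0)
  = |3| / √1
  = 3 / 1
  ≈ 3

3


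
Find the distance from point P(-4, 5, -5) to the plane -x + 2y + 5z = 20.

distance = |a·x₀ + b·y₀ + c·z₀ - d| / √(a² + b² + c²)
  = |(-1)·(-4) + 2·5 + 5·(-5) - 20| / √((-1)² + 2² + 5²)
  = |4 + 10 - 25 - 20| / √(1 + 4 + 25)
  = |-31| / √30
  = 31 / 5.477
  ≈ 5.66

5.66


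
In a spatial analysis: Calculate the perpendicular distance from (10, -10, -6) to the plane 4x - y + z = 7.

distance = |a·x₀ + b·y₀ + c·z₀ - d| / √(a² + b² + c²)
  = |4·10 + (-1)·(-10) + 1·(-6) - 7| / √(4² + (-1)² + 1²)
  = |40 + 10 - 6 - 7| / √(16 + 1 + 1)
  = |37| / √18
  = 37 / 4.243
  ≈ 8.721

8.721


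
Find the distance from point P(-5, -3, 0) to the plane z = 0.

distance = |a·x₀ + b·y₀ + c·z₀ - d| / √(a² + b² + c²)
  = |0·(-5) + 0·(-3) + 1·0 - 0| / √(0² + 0² + 1²)
  = |0 + 0 + 0 + 0| / √(0 + 0 + 1)
  = |0| / √1
  = 0 / 1
  ≈ 0

0


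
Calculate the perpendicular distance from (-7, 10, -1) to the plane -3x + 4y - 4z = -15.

distance = |a·x₀ + b·y₀ + c·z₀ - d| / √(a² + b² + c²)
  = |(-3)·(-7) + 4·10 + (-4)·(-1) - (-15)| / √((-3)² + 4² + (-4)²)
  = |21 + 40 + 4 + 15| / √(9 + 16 + 16)
  = |80| / √41
  = 80 / 6.403
  ≈ 12.49

12.49


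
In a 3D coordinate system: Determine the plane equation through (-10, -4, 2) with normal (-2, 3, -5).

The plane through P with normal n = (a, b, c) satisfies n·(r - P) = 0,
i.e. ax + by + cz = a·x₀ + b·y₀ + c·z₀.
d = (-2)·(-10) + 3·(-4) + (-5)·2
  = 20 - 12 - 10
  = -2
Equation: -2x + 3y - 5z = -2

-2x + 3y - 5z = -2


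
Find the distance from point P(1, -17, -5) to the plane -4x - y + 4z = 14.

distance = |a·x₀ + b·y₀ + c·z₀ - d| / √(a² + b² + c²)
  = |(-4)·1 + (-1)·(-17) + 4·(-5) - 14| / √((-4)² + (-1)² + 4²)
  = |-4 + 17 - 20 - 14| / √(16 + 1 + 16)
  = |-21| / √33
  = 21 / 5.745
  ≈ 3.656

3.656


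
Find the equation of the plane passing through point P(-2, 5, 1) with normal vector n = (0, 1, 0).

The plane through P with normal n = (a, b, c) satisfies n·(r - P) = 0,
i.e. ax + by + cz = a·x₀ + b·y₀ + c·z₀.
d = 0·(-2) + 1·5 + 0·1
  = 0 + 5 + 0
  = 5
Equation: y = 5

y = 5


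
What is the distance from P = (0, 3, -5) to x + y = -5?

distance = |a·x₀ + b·y₀ + c·z₀ - d| / √(a² + b² + c²)
  = |1·0 + 1·3 + 0·(-5) - (-5)| / √(1² + 1² + 0²)
  = |0 + 3 + 0 + 5| / √(1 + 1 + 0)
  = |8| / √2
  = 8 / 1.414
  ≈ 5.657

5.657


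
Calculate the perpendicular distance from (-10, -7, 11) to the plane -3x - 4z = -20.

distance = |a·x₀ + b·y₀ + c·z₀ - d| / √(a² + b² + c²)
  = |(-3)·(-10) + 0·(-7) + (-4)·11 - (-20)| / √((-3)² + 0² + (-4)²)
  = |30 + 0 - 44 + 20| / √(9 + 0 + 16)
  = |6| / √25
  = 6 / 5
  ≈ 1.2

1.2


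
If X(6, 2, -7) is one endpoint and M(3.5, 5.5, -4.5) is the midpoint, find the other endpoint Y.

Y = 2M - X
  = (2·3.5 - 6, 2·5.5 - 2, 2·(-4.5) - (-7))
  = (7 - 6, 11 - 2, -9 + 7)
  = (1, 9, -2)

(1, 9, -2)


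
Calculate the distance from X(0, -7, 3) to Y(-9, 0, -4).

d = √[(x₂-x₁)² + (y₂-y₁)² + (z₂-z₁)²]
  = √[(-9)² + 7² + (-7)²]
  = √[81 + 49 + 49]
  = √179
  ≈ 13.38

13.38


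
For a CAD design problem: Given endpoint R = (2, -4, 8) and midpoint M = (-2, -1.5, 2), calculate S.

S = 2M - R
  = (2·(-2) - 2, 2·(-1.5) - (-4), 2·2 - 8)
  = (-4 - 2, -3 + 4, 4 - 8)
  = (-6, 1, -4)

(-6, 1, -4)


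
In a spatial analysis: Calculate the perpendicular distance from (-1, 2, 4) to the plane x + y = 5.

distance = |a·x₀ + b·y₀ + c·z₀ - d| / √(a² + b² + c²)
  = |1·(-1) + 1·2 + 0·4 - 5| / √(1² + 1² + 0²)
  = |-1 + 2 + 0 - 5| / √(1 + 1 + 0)
  = |-4| / √2
  = 4 / 1.414
  ≈ 2.828

2.828


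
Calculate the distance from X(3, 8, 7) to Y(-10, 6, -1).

d = √[(x₂-x₁)² + (y₂-y₁)² + (z₂-z₁)²]
  = √[(-13)² + (-2)² + (-8)²]
  = √[169 + 4 + 64]
  = √237
  ≈ 15.39

15.39


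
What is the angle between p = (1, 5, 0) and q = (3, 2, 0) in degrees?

p·q = 1·3 + 5·2 + 0·0 = 3 + 10 + 0 = 13
|p| = √(1² + 5² + 0²) = √26 ≈ 5.099
|q| = √(3² + 2² + 0²) = √13 ≈ 3.606
cos θ = (p·q)/(|p||q|) = 13/(5.099·3.606) ≈ 0.7071
θ = arccos(0.7071) ≈ 45°

45°


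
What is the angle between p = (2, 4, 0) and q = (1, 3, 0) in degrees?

p·q = 2·1 + 4·3 + 0·0 = 2 + 12 + 0 = 14
|p| = √(2² + 4² + 0²) = √20 ≈ 4.472
|q| = √(1² + 3² + 0²) = √10 ≈ 3.162
cos θ = (p·q)/(|p||q|) = 14/(4.472·3.162) ≈ 0.9899
θ = arccos(0.9899) ≈ 8.13°

8.13°


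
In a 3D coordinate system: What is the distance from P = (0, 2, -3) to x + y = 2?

distance = |a·x₀ + b·y₀ + c·z₀ - d| / √(a² + b² + c²)
  = |1·0 + 1·2 + 0·(-3) - 2| / √(1² + 1² + 0²)
  = |0 + 2 + 0 - 2| / √(1 + 1 + 0)
  = |0| / √2
  = 0 / 1.414
  ≈ 0

0


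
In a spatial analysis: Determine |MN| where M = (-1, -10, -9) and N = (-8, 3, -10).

d = √[(x₂-x₁)² + (y₂-y₁)² + (z₂-z₁)²]
  = √[(-7)² + 13² + (-1)²]
  = √[49 + 169 + 1]
  = √219
  ≈ 14.8

14.8


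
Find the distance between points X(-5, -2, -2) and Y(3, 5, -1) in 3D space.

d = √[(x₂-x₁)² + (y₂-y₁)² + (z₂-z₁)²]
  = √[8² + 7² + 1²]
  = √[64 + 49 + 1]
  = √114
  ≈ 10.68

10.68


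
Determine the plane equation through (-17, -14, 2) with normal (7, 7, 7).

The plane through P with normal n = (a, b, c) satisfies n·(r - P) = 0,
i.e. ax + by + cz = a·x₀ + b·y₀ + c·z₀.
d = 7·(-17) + 7·(-14) + 7·2
  = -119 - 98 + 14
  = -203
Equation: 7x + 7y + 7z = -203

7x + 7y + 7z = -203


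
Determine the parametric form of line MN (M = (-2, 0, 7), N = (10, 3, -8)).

Direction vector d = N - M = (10 + 2, 3 + 0, -8 - 7) = (12, 3, -15)
Parametric form r = M + t·d:
x = -2 + 12t, y = 0 + 3t, z = 7 - 15t

x = -2 + 12t, y = 0 + 3t, z = 7 - 15t


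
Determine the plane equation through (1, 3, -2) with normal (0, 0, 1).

The plane through P with normal n = (a, b, c) satisfies n·(r - P) = 0,
i.e. ax + by + cz = a·x₀ + b·y₀ + c·z₀.
d = 0·1 + 0·3 + 1·(-2)
  = 0 + 0 - 2
  = -2
Equation: z = -2

z = -2


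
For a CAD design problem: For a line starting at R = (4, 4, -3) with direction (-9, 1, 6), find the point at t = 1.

P(t) = R + t·d
  = (4 + (-9)·1, 4 + 1·1, -3 + 6·1)
  = (4 - 9, 4 + 1, -3 + 6)
  = (-5, 5, 3)

(-5, 5, 3)


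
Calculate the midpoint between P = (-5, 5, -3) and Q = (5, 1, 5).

M = ((x₁+x₂)/2, (y₁+y₂)/2, (z₁+z₂)/2)
  = ((-5 + 5)/2, (5 + 1)/2, (-3 + 5)/2)
  = (0/2, 6/2, 2/2)
  = (0, 3, 1)

(0, 3, 1)


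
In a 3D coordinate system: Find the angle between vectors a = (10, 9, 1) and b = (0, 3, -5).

a·b = 10·0 + 9·3 + 1·(-5) = 0 + 27 - 5 = 22
|a| = √(10² + 9² + 1²) = √182 ≈ 13.49
|b| = √(0² + 3² + (-5)²) = √34 ≈ 5.831
cos θ = (a·b)/(|a||b|) = 22/(13.49·5.831) ≈ 0.2797
θ = arccos(0.2797) ≈ 73.76°

73.76°


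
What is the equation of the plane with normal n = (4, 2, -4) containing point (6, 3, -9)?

The plane through P with normal n = (a, b, c) satisfies n·(r - P) = 0,
i.e. ax + by + cz = a·x₀ + b·y₀ + c·z₀.
d = 4·6 + 2·3 + (-4)·(-9)
  = 24 + 6 + 36
  = 66
Equation: 4x + 2y - 4z = 66

4x + 2y - 4z = 66


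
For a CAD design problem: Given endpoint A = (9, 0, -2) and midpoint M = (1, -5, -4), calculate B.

B = 2M - A
  = (2·1 - 9, 2·(-5) - 0, 2·(-4) - (-2))
  = (2 - 9, -10 + 0, -8 + 2)
  = (-7, -10, -6)

(-7, -10, -6)


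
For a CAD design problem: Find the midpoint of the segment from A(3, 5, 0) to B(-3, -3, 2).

M = ((x₁+x₂)/2, (y₁+y₂)/2, (z₁+z₂)/2)
  = ((3 - 3)/2, (5 - 3)/2, (0 + 2)/2)
  = (0/2, 2/2, 2/2)
  = (0, 1, 1)

(0, 1, 1)


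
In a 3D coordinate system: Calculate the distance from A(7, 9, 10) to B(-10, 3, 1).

d = √[(x₂-x₁)² + (y₂-y₁)² + (z₂-z₁)²]
  = √[(-17)² + (-6)² + (-9)²]
  = √[289 + 36 + 81]
  = √406
  ≈ 20.15

20.15


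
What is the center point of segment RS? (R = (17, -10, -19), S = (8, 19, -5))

M = ((x₁+x₂)/2, (y₁+y₂)/2, (z₁+z₂)/2)
  = ((17 + 8)/2, (-10 + 19)/2, (-19 - 5)/2)
  = (25/2, 9/2, -24/2)
  = (12.5, 4.5, -12)

(12.5, 4.5, -12)


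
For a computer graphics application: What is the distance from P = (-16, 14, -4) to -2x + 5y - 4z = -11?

distance = |a·x₀ + b·y₀ + c·z₀ - d| / √(a² + b² + c²)
  = |(-2)·(-16) + 5·14 + (-4)·(-4) - (-11)| / √((-2)² + 5² + (-4)²)
  = |32 + 70 + 16 + 11| / √(4 + 25 + 16)
  = |129| / √45
  = 129 / 6.708
  ≈ 19.23

19.23


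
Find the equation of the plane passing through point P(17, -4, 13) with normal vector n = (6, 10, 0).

The plane through P with normal n = (a, b, c) satisfies n·(r - P) = 0,
i.e. ax + by + cz = a·x₀ + b·y₀ + c·z₀.
d = 6·17 + 10·(-4) + 0·13
  = 102 - 40 + 0
  = 62
Equation: 6x + 10y = 62

6x + 10y = 62


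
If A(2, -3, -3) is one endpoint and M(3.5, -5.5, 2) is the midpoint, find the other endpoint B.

B = 2M - A
  = (2·3.5 - 2, 2·(-5.5) - (-3), 2·2 - (-3))
  = (7 - 2, -11 + 3, 4 + 3)
  = (5, -8, 7)

(5, -8, 7)


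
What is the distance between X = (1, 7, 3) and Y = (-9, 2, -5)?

d = √[(x₂-x₁)² + (y₂-y₁)² + (z₂-z₁)²]
  = √[(-10)² + (-5)² + (-8)²]
  = √[100 + 25 + 64]
  = √189
  ≈ 13.75

13.75


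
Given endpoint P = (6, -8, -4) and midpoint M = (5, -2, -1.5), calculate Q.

Q = 2M - P
  = (2·5 - 6, 2·(-2) - (-8), 2·(-1.5) - (-4))
  = (10 - 6, -4 + 8, -3 + 4)
  = (4, 4, 1)

(4, 4, 1)


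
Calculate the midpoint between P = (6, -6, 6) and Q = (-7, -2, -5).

M = ((x₁+x₂)/2, (y₁+y₂)/2, (z₁+z₂)/2)
  = ((6 - 7)/2, (-6 - 2)/2, (6 - 5)/2)
  = (-1/2, -8/2, 1/2)
  = (-0.5, -4, 0.5)

(-0.5, -4, 0.5)


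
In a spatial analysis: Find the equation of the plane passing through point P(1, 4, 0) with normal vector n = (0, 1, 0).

The plane through P with normal n = (a, b, c) satisfies n·(r - P) = 0,
i.e. ax + by + cz = a·x₀ + b·y₀ + c·z₀.
d = 0·1 + 1·4 + 0·0
  = 0 + 4 + 0
  = 4
Equation: y = 4

y = 4


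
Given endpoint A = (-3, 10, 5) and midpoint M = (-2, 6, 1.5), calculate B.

B = 2M - A
  = (2·(-2) - (-3), 2·6 - 10, 2·1.5 - 5)
  = (-4 + 3, 12 - 10, 3 - 5)
  = (-1, 2, -2)

(-1, 2, -2)


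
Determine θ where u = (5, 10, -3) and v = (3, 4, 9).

u·v = 5·3 + 10·4 + (-3)·9 = 15 + 40 - 27 = 28
|u| = √(5² + 10² + (-3)²) = √134 ≈ 11.58
|v| = √(3² + 4² + 9²) = √106 ≈ 10.3
cos θ = (u·v)/(|u||v|) = 28/(11.58·10.3) ≈ 0.2349
θ = arccos(0.2349) ≈ 76.41°

76.41°


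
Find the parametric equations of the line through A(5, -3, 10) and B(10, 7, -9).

Direction vector d = B - A = (10 - 5, 7 + 3, -9 - 10) = (5, 10, -19)
Parametric form r = A + t·d:
x = 5 + 5t, y = -3 + 10t, z = 10 - 19t

x = 5 + 5t, y = -3 + 10t, z = 10 - 19t


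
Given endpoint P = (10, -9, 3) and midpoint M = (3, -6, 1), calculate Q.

Q = 2M - P
  = (2·3 - 10, 2·(-6) - (-9), 2·1 - 3)
  = (6 - 10, -12 + 9, 2 - 3)
  = (-4, -3, -1)

(-4, -3, -1)


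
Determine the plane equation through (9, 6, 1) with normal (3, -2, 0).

The plane through P with normal n = (a, b, c) satisfies n·(r - P) = 0,
i.e. ax + by + cz = a·x₀ + b·y₀ + c·z₀.
d = 3·9 + (-2)·6 + 0·1
  = 27 - 12 + 0
  = 15
Equation: 3x - 2y = 15

3x - 2y = 15


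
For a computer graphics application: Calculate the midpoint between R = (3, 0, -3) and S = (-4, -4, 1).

M = ((x₁+x₂)/2, (y₁+y₂)/2, (z₁+z₂)/2)
  = ((3 - 4)/2, (0 - 4)/2, (-3 + 1)/2)
  = (-1/2, -4/2, -2/2)
  = (-0.5, -2, -1)

(-0.5, -2, -1)


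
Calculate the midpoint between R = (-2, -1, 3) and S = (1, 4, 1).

M = ((x₁+x₂)/2, (y₁+y₂)/2, (z₁+z₂)/2)
  = ((-2 + 1)/2, (-1 + 4)/2, (3 + 1)/2)
  = (-1/2, 3/2, 4/2)
  = (-0.5, 1.5, 2)

(-0.5, 1.5, 2)


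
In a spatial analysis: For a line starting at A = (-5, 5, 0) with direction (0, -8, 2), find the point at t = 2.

P(t) = A + t·d
  = (-5 + 0·2, 5 + (-8)·2, 0 + 2·2)
  = (-5 + 0, 5 - 16, 0 + 4)
  = (-5, -11, 4)

(-5, -11, 4)


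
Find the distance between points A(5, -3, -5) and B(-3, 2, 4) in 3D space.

d = √[(x₂-x₁)² + (y₂-y₁)² + (z₂-z₁)²]
  = √[(-8)² + 5² + 9²]
  = √[64 + 25 + 81]
  = √170
  ≈ 13.04

13.04


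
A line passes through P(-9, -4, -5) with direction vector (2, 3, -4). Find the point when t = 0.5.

P(t) = P + t·d
  = (-9 + 2·0.5, -4 + 3·0.5, -5 + (-4)·0.5)
  = (-9 + 1, -4 + 1.5, -5 - 2)
  = (-8, -2.5, -7)

(-8, -2.5, -7)


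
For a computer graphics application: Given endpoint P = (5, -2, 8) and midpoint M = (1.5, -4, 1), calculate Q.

Q = 2M - P
  = (2·1.5 - 5, 2·(-4) - (-2), 2·1 - 8)
  = (3 - 5, -8 + 2, 2 - 8)
  = (-2, -6, -6)

(-2, -6, -6)


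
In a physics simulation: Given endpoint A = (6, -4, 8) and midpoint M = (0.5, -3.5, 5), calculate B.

B = 2M - A
  = (2·0.5 - 6, 2·(-3.5) - (-4), 2·5 - 8)
  = (1 - 6, -7 + 4, 10 - 8)
  = (-5, -3, 2)

(-5, -3, 2)


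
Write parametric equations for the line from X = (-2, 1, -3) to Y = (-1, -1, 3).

Direction vector d = Y - X = (-1 + 2, -1 - 1, 3 + 3) = (1, -2, 6)
Parametric form r = X + t·d:
x = -2 + t, y = 1 - 2t, z = -3 + 6t

x = -2 + t, y = 1 - 2t, z = -3 + 6t


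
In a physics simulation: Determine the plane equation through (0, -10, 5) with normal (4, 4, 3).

The plane through P with normal n = (a, b, c) satisfies n·(r - P) = 0,
i.e. ax + by + cz = a·x₀ + b·y₀ + c·z₀.
d = 4·0 + 4·(-10) + 3·5
  = 0 - 40 + 15
  = -25
Equation: 4x + 4y + 3z = -25

4x + 4y + 3z = -25


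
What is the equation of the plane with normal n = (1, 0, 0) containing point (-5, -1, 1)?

The plane through P with normal n = (a, b, c) satisfies n·(r - P) = 0,
i.e. ax + by + cz = a·x₀ + b·y₀ + c·z₀.
d = 1·(-5) + 0·(-1) + 0·1
  = -5 + 0 + 0
  = -5
Equation: x = -5

x = -5


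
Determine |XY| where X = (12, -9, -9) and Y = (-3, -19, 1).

d = √[(x₂-x₁)² + (y₂-y₁)² + (z₂-z₁)²]
  = √[(-15)² + (-10)² + 10²]
  = √[225 + 100 + 100]
  = √425
  ≈ 20.62

20.62


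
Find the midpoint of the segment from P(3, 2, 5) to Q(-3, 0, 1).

M = ((x₁+x₂)/2, (y₁+y₂)/2, (z₁+z₂)/2)
  = ((3 - 3)/2, (2 + 0)/2, (5 + 1)/2)
  = (0/2, 2/2, 6/2)
  = (0, 1, 3)

(0, 1, 3)


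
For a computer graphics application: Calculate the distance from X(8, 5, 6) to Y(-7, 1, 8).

d = √[(x₂-x₁)² + (y₂-y₁)² + (z₂-z₁)²]
  = √[(-15)² + (-4)² + 2²]
  = √[225 + 16 + 4]
  = √245
  ≈ 15.65

15.65


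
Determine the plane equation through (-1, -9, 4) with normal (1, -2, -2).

The plane through P with normal n = (a, b, c) satisfies n·(r - P) = 0,
i.e. ax + by + cz = a·x₀ + b·y₀ + c·z₀.
d = 1·(-1) + (-2)·(-9) + (-2)·4
  = -1 + 18 - 8
  = 9
Equation: x - 2y - 2z = 9

x - 2y - 2z = 9


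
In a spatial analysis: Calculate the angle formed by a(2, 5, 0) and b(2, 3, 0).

a·b = 2·2 + 5·3 + 0·0 = 4 + 15 + 0 = 19
|a| = √(2² + 5² + 0²) = √29 ≈ 5.385
|b| = √(2² + 3² + 0²) = √13 ≈ 3.606
cos θ = (a·b)/(|a||b|) = 19/(5.385·3.606) ≈ 0.9785
θ = arccos(0.9785) ≈ 11.89°

11.89°


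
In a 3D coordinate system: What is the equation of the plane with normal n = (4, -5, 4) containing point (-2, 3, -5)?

The plane through P with normal n = (a, b, c) satisfies n·(r - P) = 0,
i.e. ax + by + cz = a·x₀ + b·y₀ + c·z₀.
d = 4·(-2) + (-5)·3 + 4·(-5)
  = -8 - 15 - 20
  = -43
Equation: 4x - 5y + 4z = -43

4x - 5y + 4z = -43


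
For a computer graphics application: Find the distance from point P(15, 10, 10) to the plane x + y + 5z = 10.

distance = |a·x₀ + b·y₀ + c·z₀ - d| / √(a² + b² + c²)
  = |1·15 + 1·10 + 5·10 - 10| / √(1² + 1² + 5²)
  = |15 + 10 + 50 - 10| / √(1 + 1 + 25)
  = |65| / √27
  = 65 / 5.196
  ≈ 12.51

12.51


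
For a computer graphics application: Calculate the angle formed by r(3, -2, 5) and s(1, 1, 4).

r·s = 3·1 + (-2)·1 + 5·4 = 3 - 2 + 20 = 21
|r| = √(3² + (-2)² + 5²) = √38 ≈ 6.164
|s| = √(1² + 1² + 4²) = √18 ≈ 4.243
cos θ = (r·s)/(|r||s|) = 21/(6.164·4.243) ≈ 0.803
θ = arccos(0.803) ≈ 36.59°

36.59°


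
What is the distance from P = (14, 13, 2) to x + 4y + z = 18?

distance = |a·x₀ + b·y₀ + c·z₀ - d| / √(a² + b² + c²)
  = |1·14 + 4·13 + 1·2 - 18| / √(1² + 4² + 1²)
  = |14 + 52 + 2 - 18| / √(1 + 16 + 1)
  = |50| / √18
  = 50 / 4.243
  ≈ 11.79

11.79


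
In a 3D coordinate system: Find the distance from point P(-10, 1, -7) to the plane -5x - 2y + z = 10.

distance = |a·x₀ + b·y₀ + c·z₀ - d| / √(a² + b² + c²)
  = |(-5)·(-10) + (-2)·1 + 1·(-7) - 10| / √((-5)² + (-2)² + 1²)
  = |50 - 2 - 7 - 10| / √(25 + 4 + 1)
  = |31| / √30
  = 31 / 5.477
  ≈ 5.66

5.66


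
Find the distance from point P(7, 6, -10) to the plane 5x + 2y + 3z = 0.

distance = |a·x₀ + b·y₀ + c·z₀ - d| / √(a² + b² + c²)
  = |5·7 + 2·6 + 3·(-10) - 0| / √(5² + 2² + 3²)
  = |35 + 12 - 30 + 0| / √(25 + 4 + 9)
  = |17| / √38
  = 17 / 6.164
  ≈ 2.758

2.758


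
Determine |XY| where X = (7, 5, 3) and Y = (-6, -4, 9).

d = √[(x₂-x₁)² + (y₂-y₁)² + (z₂-z₁)²]
  = √[(-13)² + (-9)² + 6²]
  = √[169 + 81 + 36]
  = √286
  ≈ 16.91

16.91


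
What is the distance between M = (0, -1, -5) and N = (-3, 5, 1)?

d = √[(x₂-x₁)² + (y₂-y₁)² + (z₂-z₁)²]
  = √[(-3)² + 6² + 6²]
  = √[9 + 36 + 36]
  = √81
  ≈ 9

9


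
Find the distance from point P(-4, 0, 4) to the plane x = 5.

distance = |a·x₀ + b·y₀ + c·z₀ - d| / √(a² + b² + c²)
  = |1·(-4) + 0·0 + 0·4 - 5| / √(1² + 0² + 0²)
  = |-4 + 0 + 0 - 5| / √(1 + 0 + 0)
  = |-9| / √1
  = 9 / 1
  ≈ 9

9


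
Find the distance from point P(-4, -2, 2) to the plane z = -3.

distance = |a·x₀ + b·y₀ + c·z₀ - d| / √(a² + b² + c²)
  = |0·(-4) + 0·(-2) + 1·2 - (-3)| / √(0² + 0² + 1²)
  = |0 + 0 + 2 + 3| / √(0 + 0 + 1)
  = |5| / √1
  = 5 / 1
  ≈ 5

5


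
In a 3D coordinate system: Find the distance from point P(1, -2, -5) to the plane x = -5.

distance = |a·x₀ + b·y₀ + c·z₀ - d| / √(a² + b² + c²)
  = |1·1 + 0·(-2) + 0·(-5) - (-5)| / √(1² + 0² + 0²)
  = |1 + 0 + 0 + 5| / √(1 + 0 + 0)
  = |6| / √1
  = 6 / 1
  ≈ 6

6


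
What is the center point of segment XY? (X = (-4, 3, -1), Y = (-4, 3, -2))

M = ((x₁+x₂)/2, (y₁+y₂)/2, (z₁+z₂)/2)
  = ((-4 - 4)/2, (3 + 3)/2, (-1 - 2)/2)
  = (-8/2, 6/2, -3/2)
  = (-4, 3, -1.5)

(-4, 3, -1.5)


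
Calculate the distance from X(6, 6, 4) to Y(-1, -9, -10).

d = √[(x₂-x₁)² + (y₂-y₁)² + (z₂-z₁)²]
  = √[(-7)² + (-15)² + (-14)²]
  = √[49 + 225 + 196]
  = √470
  ≈ 21.68

21.68


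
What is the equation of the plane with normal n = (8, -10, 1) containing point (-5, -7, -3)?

The plane through P with normal n = (a, b, c) satisfies n·(r - P) = 0,
i.e. ax + by + cz = a·x₀ + b·y₀ + c·z₀.
d = 8·(-5) + (-10)·(-7) + 1·(-3)
  = -40 + 70 - 3
  = 27
Equation: 8x - 10y + z = 27

8x - 10y + z = 27


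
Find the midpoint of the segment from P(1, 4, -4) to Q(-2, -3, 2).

M = ((x₁+x₂)/2, (y₁+y₂)/2, (z₁+z₂)/2)
  = ((1 - 2)/2, (4 - 3)/2, (-4 + 2)/2)
  = (-1/2, 1/2, -2/2)
  = (-0.5, 0.5, -1)

(-0.5, 0.5, -1)


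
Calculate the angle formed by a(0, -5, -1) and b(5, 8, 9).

a·b = 0·5 + (-5)·8 + (-1)·9 = 0 - 40 - 9 = -49
|a| = √(0² + (-5)² + (-1)²) = √26 ≈ 5.099
|b| = √(5² + 8² + 9²) = √170 ≈ 13.04
cos θ = (a·b)/(|a||b|) = -49/(5.099·13.04) ≈ -0.737
θ = arccos(-0.737) ≈ 137.5°

137.5°


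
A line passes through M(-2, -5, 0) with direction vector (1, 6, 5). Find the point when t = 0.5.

P(t) = M + t·d
  = (-2 + 1·0.5, -5 + 6·0.5, 0 + 5·0.5)
  = (-2 + 0.5, -5 + 3, 0 + 2.5)
  = (-1.5, -2, 2.5)

(-1.5, -2, 2.5)


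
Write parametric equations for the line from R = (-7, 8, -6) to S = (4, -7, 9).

Direction vector d = S - R = (4 + 7, -7 - 8, 9 + 6) = (11, -15, 15)
Parametric form r = R + t·d:
x = -7 + 11t, y = 8 - 15t, z = -6 + 15t

x = -7 + 11t, y = 8 - 15t, z = -6 + 15t


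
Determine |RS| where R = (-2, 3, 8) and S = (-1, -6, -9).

d = √[(x₂-x₁)² + (y₂-y₁)² + (z₂-z₁)²]
  = √[1² + (-9)² + (-17)²]
  = √[1 + 81 + 289]
  = √371
  ≈ 19.26

19.26


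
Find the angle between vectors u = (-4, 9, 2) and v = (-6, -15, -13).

u·v = (-4)·(-6) + 9·(-15) + 2·(-13) = 24 - 135 - 26 = -137
|u| = √((-4)² + 9² + 2²) = √101 ≈ 10.05
|v| = √((-6)² + (-15)² + (-13)²) = √430 ≈ 20.74
cos θ = (u·v)/(|u||v|) = -137/(10.05·20.74) ≈ -0.6574
θ = arccos(-0.6574) ≈ 131.1°

131.1°


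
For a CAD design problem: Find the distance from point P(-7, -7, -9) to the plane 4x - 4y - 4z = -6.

distance = |a·x₀ + b·y₀ + c·z₀ - d| / √(a² + b² + c²)
  = |4·(-7) + (-4)·(-7) + (-4)·(-9) - (-6)| / √(4² + (-4)² + (-4)²)
  = |-28 + 28 + 36 + 6| / √(16 + 16 + 16)
  = |42| / √48
  = 42 / 6.928
  ≈ 6.062

6.062


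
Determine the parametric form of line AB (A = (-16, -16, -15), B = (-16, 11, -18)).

Direction vector d = B - A = (-16 + 16, 11 + 16, -18 + 15) = (0, 27, -3)
Parametric form r = A + t·d:
x = -16, y = -16 + 27t, z = -15 - 3t

x = -16, y = -16 + 27t, z = -15 - 3t


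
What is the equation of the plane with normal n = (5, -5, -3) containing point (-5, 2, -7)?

The plane through P with normal n = (a, b, c) satisfies n·(r - P) = 0,
i.e. ax + by + cz = a·x₀ + b·y₀ + c·z₀.
d = 5·(-5) + (-5)·2 + (-3)·(-7)
  = -25 - 10 + 21
  = -14
Equation: 5x - 5y - 3z = -14

5x - 5y - 3z = -14


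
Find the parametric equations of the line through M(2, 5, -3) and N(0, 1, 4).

Direction vector d = N - M = (0 - 2, 1 - 5, 4 + 3) = (-2, -4, 7)
Parametric form r = M + t·d:
x = 2 - 2t, y = 5 - 4t, z = -3 + 7t

x = 2 - 2t, y = 5 - 4t, z = -3 + 7t


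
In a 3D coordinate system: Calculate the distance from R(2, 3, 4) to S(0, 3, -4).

d = √[(x₂-x₁)² + (y₂-y₁)² + (z₂-z₁)²]
  = √[(-2)² + 0² + (-8)²]
  = √[4 + 0 + 64]
  = √68
  ≈ 8.246

8.246


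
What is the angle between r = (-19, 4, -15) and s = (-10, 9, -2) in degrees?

r·s = (-19)·(-10) + 4·9 + (-15)·(-2) = 190 + 36 + 30 = 256
|r| = √((-19)² + 4² + (-15)²) = √602 ≈ 24.54
|s| = √((-10)² + 9² + (-2)²) = √185 ≈ 13.6
cos θ = (r·s)/(|r||s|) = 256/(24.54·13.6) ≈ 0.7671
θ = arccos(0.7671) ≈ 39.91°

39.91°


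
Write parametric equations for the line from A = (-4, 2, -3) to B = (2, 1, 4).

Direction vector d = B - A = (2 + 4, 1 - 2, 4 + 3) = (6, -1, 7)
Parametric form r = A + t·d:
x = -4 + 6t, y = 2 - t, z = -3 + 7t

x = -4 + 6t, y = 2 - t, z = -3 + 7t


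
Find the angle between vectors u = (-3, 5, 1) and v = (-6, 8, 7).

u·v = (-3)·(-6) + 5·8 + 1·7 = 18 + 40 + 7 = 65
|u| = √((-3)² + 5² + 1²) = √35 ≈ 5.916
|v| = √((-6)² + 8² + 7²) = √149 ≈ 12.21
cos θ = (u·v)/(|u||v|) = 65/(5.916·12.21) ≈ 0.9001
θ = arccos(0.9001) ≈ 25.83°

25.83°


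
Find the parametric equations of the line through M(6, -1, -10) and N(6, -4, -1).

Direction vector d = N - M = (6 - 6, -4 + 1, -1 + 10) = (0, -3, 9)
Parametric form r = M + t·d:
x = 6, y = -1 - 3t, z = -10 + 9t

x = 6, y = -1 - 3t, z = -10 + 9t


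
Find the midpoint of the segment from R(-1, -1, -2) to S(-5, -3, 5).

M = ((x₁+x₂)/2, (y₁+y₂)/2, (z₁+z₂)/2)
  = ((-1 - 5)/2, (-1 - 3)/2, (-2 + 5)/2)
  = (-6/2, -4/2, 3/2)
  = (-3, -2, 1.5)

(-3, -2, 1.5)


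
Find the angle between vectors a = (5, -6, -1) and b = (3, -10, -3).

a·b = 5·3 + (-6)·(-10) + (-1)·(-3) = 15 + 60 + 3 = 78
|a| = √(5² + (-6)² + (-1)²) = √62 ≈ 7.874
|b| = √(3² + (-10)² + (-3)²) = √118 ≈ 10.86
cos θ = (a·b)/(|a||b|) = 78/(7.874·10.86) ≈ 0.9119
θ = arccos(0.9119) ≈ 24.23°

24.23°


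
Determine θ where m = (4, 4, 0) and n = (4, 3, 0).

m·n = 4·4 + 4·3 + 0·0 = 16 + 12 + 0 = 28
|m| = √(4² + 4² + 0²) = √32 ≈ 5.657
|n| = √(4² + 3² + 0²) = √25 ≈ 5
cos θ = (m·n)/(|m||n|) = 28/(5.657·5) ≈ 0.9899
θ = arccos(0.9899) ≈ 8.13°

8.13°


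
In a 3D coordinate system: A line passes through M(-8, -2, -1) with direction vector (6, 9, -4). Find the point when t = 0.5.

P(t) = M + t·d
  = (-8 + 6·0.5, -2 + 9·0.5, -1 + (-4)·0.5)
  = (-8 + 3, -2 + 4.5, -1 - 2)
  = (-5, 2.5, -3)

(-5, 2.5, -3)


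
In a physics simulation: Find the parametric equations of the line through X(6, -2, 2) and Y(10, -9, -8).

Direction vector d = Y - X = (10 - 6, -9 + 2, -8 - 2) = (4, -7, -10)
Parametric form r = X + t·d:
x = 6 + 4t, y = -2 - 7t, z = 2 - 10t

x = 6 + 4t, y = -2 - 7t, z = 2 - 10t


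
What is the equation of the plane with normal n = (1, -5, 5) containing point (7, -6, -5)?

The plane through P with normal n = (a, b, c) satisfies n·(r - P) = 0,
i.e. ax + by + cz = a·x₀ + b·y₀ + c·z₀.
d = 1·7 + (-5)·(-6) + 5·(-5)
  = 7 + 30 - 25
  = 12
Equation: x - 5y + 5z = 12

x - 5y + 5z = 12


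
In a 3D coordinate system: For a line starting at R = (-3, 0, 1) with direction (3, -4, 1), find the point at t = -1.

P(t) = R + t·d
  = (-3 + 3·(-1), 0 + (-4)·(-1), 1 + 1·(-1))
  = (-3 - 3, 0 + 4, 1 - 1)
  = (-6, 4, 0)

(-6, 4, 0)


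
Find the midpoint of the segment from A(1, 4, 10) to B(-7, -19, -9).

M = ((x₁+x₂)/2, (y₁+y₂)/2, (z₁+z₂)/2)
  = ((1 - 7)/2, (4 - 19)/2, (10 - 9)/2)
  = (-6/2, -15/2, 1/2)
  = (-3, -7.5, 0.5)

(-3, -7.5, 0.5)


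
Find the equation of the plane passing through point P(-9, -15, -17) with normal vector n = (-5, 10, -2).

The plane through P with normal n = (a, b, c) satisfies n·(r - P) = 0,
i.e. ax + by + cz = a·x₀ + b·y₀ + c·z₀.
d = (-5)·(-9) + 10·(-15) + (-2)·(-17)
  = 45 - 150 + 34
  = -71
Equation: -5x + 10y - 2z = -71

-5x + 10y - 2z = -71


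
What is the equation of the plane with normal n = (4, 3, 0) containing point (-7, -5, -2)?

The plane through P with normal n = (a, b, c) satisfies n·(r - P) = 0,
i.e. ax + by + cz = a·x₀ + b·y₀ + c·z₀.
d = 4·(-7) + 3·(-5) + 0·(-2)
  = -28 - 15 + 0
  = -43
Equation: 4x + 3y = -43

4x + 3y = -43


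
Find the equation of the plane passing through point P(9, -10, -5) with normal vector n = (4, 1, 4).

The plane through P with normal n = (a, b, c) satisfies n·(r - P) = 0,
i.e. ax + by + cz = a·x₀ + b·y₀ + c·z₀.
d = 4·9 + 1·(-10) + 4·(-5)
  = 36 - 10 - 20
  = 6
Equation: 4x + y + 4z = 6

4x + y + 4z = 6


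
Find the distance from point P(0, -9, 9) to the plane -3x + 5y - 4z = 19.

distance = |a·x₀ + b·y₀ + c·z₀ - d| / √(a² + b² + c²)
  = |(-3)·0 + 5·(-9) + (-4)·9 - 19| / √((-3)² + 5² + (-4)²)
  = |0 - 45 - 36 - 19| / √(9 + 25 + 16)
  = |-100| / √50
  = 100 / 7.071
  ≈ 14.14

14.14


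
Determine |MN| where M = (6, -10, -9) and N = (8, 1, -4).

d = √[(x₂-x₁)² + (y₂-y₁)² + (z₂-z₁)²]
  = √[2² + 11² + 5²]
  = √[4 + 121 + 25]
  = √150
  ≈ 12.25

12.25


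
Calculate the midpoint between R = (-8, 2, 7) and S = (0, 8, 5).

M = ((x₁+x₂)/2, (y₁+y₂)/2, (z₁+z₂)/2)
  = ((-8 + 0)/2, (2 + 8)/2, (7 + 5)/2)
  = (-8/2, 10/2, 12/2)
  = (-4, 5, 6)

(-4, 5, 6)


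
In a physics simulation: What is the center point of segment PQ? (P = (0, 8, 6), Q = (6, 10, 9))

M = ((x₁+x₂)/2, (y₁+y₂)/2, (z₁+z₂)/2)
  = ((0 + 6)/2, (8 + 10)/2, (6 + 9)/2)
  = (6/2, 18/2, 15/2)
  = (3, 9, 7.5)

(3, 9, 7.5)


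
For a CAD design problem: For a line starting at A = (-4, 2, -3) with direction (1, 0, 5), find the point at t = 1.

P(t) = A + t·d
  = (-4 + 1·1, 2 + 0·1, -3 + 5·1)
  = (-4 + 1, 2 + 0, -3 + 5)
  = (-3, 2, 2)

(-3, 2, 2)


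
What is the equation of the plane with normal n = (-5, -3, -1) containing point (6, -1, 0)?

The plane through P with normal n = (a, b, c) satisfies n·(r - P) = 0,
i.e. ax + by + cz = a·x₀ + b·y₀ + c·z₀.
d = (-5)·6 + (-3)·(-1) + (-1)·0
  = -30 + 3 + 0
  = -27
Equation: -5x - 3y - z = -27

-5x - 3y - z = -27


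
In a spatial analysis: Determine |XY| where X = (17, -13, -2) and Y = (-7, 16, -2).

d = √[(x₂-x₁)² + (y₂-y₁)² + (z₂-z₁)²]
  = √[(-24)² + 29² + 0²]
  = √[576 + 841 + 0]
  = √1417
  ≈ 37.64

37.64


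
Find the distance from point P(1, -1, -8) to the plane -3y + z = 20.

distance = |a·x₀ + b·y₀ + c·z₀ - d| / √(a² + b² + c²)
  = |0·1 + (-3)·(-1) + 1·(-8) - 20| / √(0² + (-3)² + 1²)
  = |0 + 3 - 8 - 20| / √(0 + 9 + 1)
  = |-25| / √10
  = 25 / 3.162
  ≈ 7.906

7.906


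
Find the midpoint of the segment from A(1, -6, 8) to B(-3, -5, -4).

M = ((x₁+x₂)/2, (y₁+y₂)/2, (z₁+z₂)/2)
  = ((1 - 3)/2, (-6 - 5)/2, (8 - 4)/2)
  = (-2/2, -11/2, 4/2)
  = (-1, -5.5, 2)

(-1, -5.5, 2)


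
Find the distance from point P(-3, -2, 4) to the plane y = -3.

distance = |a·x₀ + b·y₀ + c·z₀ - d| / √(a² + b² + c²)
  = |0·(-3) + 1·(-2) + 0·4 - (-3)| / √(0² + 1² + 0²)
  = |0 - 2 + 0 + 3| / √(0 + 1 + 0)
  = |1| / √1
  = 1 / 1
  ≈ 1

1


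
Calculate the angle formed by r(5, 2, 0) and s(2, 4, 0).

r·s = 5·2 + 2·4 + 0·0 = 10 + 8 + 0 = 18
|r| = √(5² + 2² + 0²) = √29 ≈ 5.385
|s| = √(2² + 4² + 0²) = √20 ≈ 4.472
cos θ = (r·s)/(|r||s|) = 18/(5.385·4.472) ≈ 0.7474
θ = arccos(0.7474) ≈ 41.63°

41.63°


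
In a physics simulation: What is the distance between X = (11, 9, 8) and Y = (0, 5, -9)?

d = √[(x₂-x₁)² + (y₂-y₁)² + (z₂-z₁)²]
  = √[(-11)² + (-4)² + (-17)²]
  = √[121 + 16 + 289]
  = √426
  ≈ 20.64

20.64


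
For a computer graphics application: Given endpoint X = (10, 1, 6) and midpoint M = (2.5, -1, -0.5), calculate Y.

Y = 2M - X
  = (2·2.5 - 10, 2·(-1) - 1, 2·(-0.5) - 6)
  = (5 - 10, -2 - 1, -1 - 6)
  = (-5, -3, -7)

(-5, -3, -7)


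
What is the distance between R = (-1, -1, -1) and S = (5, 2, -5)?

d = √[(x₂-x₁)² + (y₂-y₁)² + (z₂-z₁)²]
  = √[6² + 3² + (-4)²]
  = √[36 + 9 + 16]
  = √61
  ≈ 7.81

7.81


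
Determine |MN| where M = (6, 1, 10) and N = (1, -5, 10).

d = √[(x₂-x₁)² + (y₂-y₁)² + (z₂-z₁)²]
  = √[(-5)² + (-6)² + 0²]
  = √[25 + 36 + 0]
  = √61
  ≈ 7.81

7.81


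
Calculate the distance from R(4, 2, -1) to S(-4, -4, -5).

d = √[(x₂-x₁)² + (y₂-y₁)² + (z₂-z₁)²]
  = √[(-8)² + (-6)² + (-4)²]
  = √[64 + 36 + 16]
  = √116
  ≈ 10.77

10.77


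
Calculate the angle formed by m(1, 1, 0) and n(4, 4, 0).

m·n = 1·4 + 1·4 + 0·0 = 4 + 4 + 0 = 8
|m| = √(1² + 1² + 0²) = √2 ≈ 1.414
|n| = √(4² + 4² + 0²) = √32 ≈ 5.657
cos θ = (m·n)/(|m||n|) = 8/(1.414·5.657) ≈ 1
θ = arccos(1) ≈ 0°

0°


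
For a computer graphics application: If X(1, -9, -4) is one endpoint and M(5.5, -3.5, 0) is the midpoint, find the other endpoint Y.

Y = 2M - X
  = (2·5.5 - 1, 2·(-3.5) - (-9), 2·0 - (-4))
  = (11 - 1, -7 + 9, 0 + 4)
  = (10, 2, 4)

(10, 2, 4)


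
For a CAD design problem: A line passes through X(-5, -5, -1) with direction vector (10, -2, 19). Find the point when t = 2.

P(t) = X + t·d
  = (-5 + 10·2, -5 + (-2)·2, -1 + 19·2)
  = (-5 + 20, -5 - 4, -1 + 38)
  = (15, -9, 37)

(15, -9, 37)


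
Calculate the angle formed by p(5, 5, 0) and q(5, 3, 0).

p·q = 5·5 + 5·3 + 0·0 = 25 + 15 + 0 = 40
|p| = √(5² + 5² + 0²) = √50 ≈ 7.071
|q| = √(5² + 3² + 0²) = √34 ≈ 5.831
cos θ = (p·q)/(|p||q|) = 40/(7.071·5.831) ≈ 0.9701
θ = arccos(0.9701) ≈ 14.04°

14.04°


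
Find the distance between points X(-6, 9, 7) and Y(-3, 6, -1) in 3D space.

d = √[(x₂-x₁)² + (y₂-y₁)² + (z₂-z₁)²]
  = √[3² + (-3)² + (-8)²]
  = √[9 + 9 + 64]
  = √82
  ≈ 9.055

9.055


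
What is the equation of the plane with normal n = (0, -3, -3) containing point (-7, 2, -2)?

The plane through P with normal n = (a, b, c) satisfies n·(r - P) = 0,
i.e. ax + by + cz = a·x₀ + b·y₀ + c·z₀.
d = 0·(-7) + (-3)·2 + (-3)·(-2)
  = 0 - 6 + 6
  = 0
Equation: -3y - 3z = 0

-3y - 3z = 0


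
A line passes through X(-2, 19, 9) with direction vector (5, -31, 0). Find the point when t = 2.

P(t) = X + t·d
  = (-2 + 5·2, 19 + (-31)·2, 9 + 0·2)
  = (-2 + 10, 19 - 62, 9 + 0)
  = (8, -43, 9)

(8, -43, 9)


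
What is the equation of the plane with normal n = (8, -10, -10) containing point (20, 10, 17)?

The plane through P with normal n = (a, b, c) satisfies n·(r - P) = 0,
i.e. ax + by + cz = a·x₀ + b·y₀ + c·z₀.
d = 8·20 + (-10)·10 + (-10)·17
  = 160 - 100 - 170
  = -110
Equation: 8x - 10y - 10z = -110

8x - 10y - 10z = -110


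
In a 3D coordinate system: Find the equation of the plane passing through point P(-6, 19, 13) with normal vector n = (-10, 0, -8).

The plane through P with normal n = (a, b, c) satisfies n·(r - P) = 0,
i.e. ax + by + cz = a·x₀ + b·y₀ + c·z₀.
d = (-10)·(-6) + 0·19 + (-8)·13
  = 60 + 0 - 104
  = -44
Equation: -10x - 8z = -44

-10x - 8z = -44


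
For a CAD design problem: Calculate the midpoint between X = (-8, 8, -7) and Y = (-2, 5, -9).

M = ((x₁+x₂)/2, (y₁+y₂)/2, (z₁+z₂)/2)
  = ((-8 - 2)/2, (8 + 5)/2, (-7 - 9)/2)
  = (-10/2, 13/2, -16/2)
  = (-5, 6.5, -8)

(-5, 6.5, -8)


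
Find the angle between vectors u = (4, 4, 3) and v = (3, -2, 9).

u·v = 4·3 + 4·(-2) + 3·9 = 12 - 8 + 27 = 31
|u| = √(4² + 4² + 3²) = √41 ≈ 6.403
|v| = √(3² + (-2)² + 9²) = √94 ≈ 9.695
cos θ = (u·v)/(|u||v|) = 31/(6.403·9.695) ≈ 0.4994
θ = arccos(0.4994) ≈ 60.04°

60.04°


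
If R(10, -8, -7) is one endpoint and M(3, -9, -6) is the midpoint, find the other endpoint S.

S = 2M - R
  = (2·3 - 10, 2·(-9) - (-8), 2·(-6) - (-7))
  = (6 - 10, -18 + 8, -12 + 7)
  = (-4, -10, -5)

(-4, -10, -5)


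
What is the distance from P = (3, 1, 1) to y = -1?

distance = |a·x₀ + b·y₀ + c·z₀ - d| / √(a² + b² + c²)
  = |0·3 + 1·1 + 0·1 - (-1)| / √(0² + 1² + 0²)
  = |0 + 1 + 0 + 1| / √(0 + 1 + 0)
  = |2| / √1
  = 2 / 1
  ≈ 2

2


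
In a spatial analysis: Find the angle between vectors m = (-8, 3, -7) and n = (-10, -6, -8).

m·n = (-8)·(-10) + 3·(-6) + (-7)·(-8) = 80 - 18 + 56 = 118
|m| = √((-8)² + 3² + (-7)²) = √122 ≈ 11.05
|n| = √((-10)² + (-6)² + (-8)²) = √200 ≈ 14.14
cos θ = (m·n)/(|m||n|) = 118/(11.05·14.14) ≈ 0.7554
θ = arccos(0.7554) ≈ 40.94°

40.94°


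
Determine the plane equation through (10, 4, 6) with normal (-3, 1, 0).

The plane through P with normal n = (a, b, c) satisfies n·(r - P) = 0,
i.e. ax + by + cz = a·x₀ + b·y₀ + c·z₀.
d = (-3)·10 + 1·4 + 0·6
  = -30 + 4 + 0
  = -26
Equation: -3x + y = -26

-3x + y = -26


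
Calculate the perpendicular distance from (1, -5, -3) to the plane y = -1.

distance = |a·x₀ + b·y₀ + c·z₀ - d| / √(a² + b² + c²)
  = |0·1 + 1·(-5) + 0·(-3) - (-1)| / √(0² + 1² + 0²)
  = |0 - 5 + 0 + 1| / √(0 + 1 + 0)
  = |-4| / √1
  = 4 / 1
  ≈ 4

4


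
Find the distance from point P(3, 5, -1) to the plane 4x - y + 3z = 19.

distance = |a·x₀ + b·y₀ + c·z₀ - d| / √(a² + b² + c²)
  = |4·3 + (-1)·5 + 3·(-1) - 19| / √(4² + (-1)² + 3²)
  = |12 - 5 - 3 - 19| / √(16 + 1 + 9)
  = |-15| / √26
  = 15 / 5.099
  ≈ 2.942

2.942


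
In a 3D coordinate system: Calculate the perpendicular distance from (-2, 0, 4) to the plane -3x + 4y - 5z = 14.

distance = |a·x₀ + b·y₀ + c·z₀ - d| / √(a² + b² + c²)
  = |(-3)·(-2) + 4·0 + (-5)·4 - 14| / √((-3)² + 4² + (-5)²)
  = |6 + 0 - 20 - 14| / √(9 + 16 + 25)
  = |-28| / √50
  = 28 / 7.071
  ≈ 3.96

3.96


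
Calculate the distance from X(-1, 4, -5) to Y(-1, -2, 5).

d = √[(x₂-x₁)² + (y₂-y₁)² + (z₂-z₁)²]
  = √[0² + (-6)² + 10²]
  = √[0 + 36 + 100]
  = √136
  ≈ 11.66

11.66


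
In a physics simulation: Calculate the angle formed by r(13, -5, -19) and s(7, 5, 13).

r·s = 13·7 + (-5)·5 + (-19)·13 = 91 - 25 - 247 = -181
|r| = √(13² + (-5)² + (-19)²) = √555 ≈ 23.56
|s| = √(7² + 5² + 13²) = √243 ≈ 15.59
cos θ = (r·s)/(|r||s|) = -181/(23.56·15.59) ≈ -0.4929
θ = arccos(-0.4929) ≈ 119.5°

119.5°


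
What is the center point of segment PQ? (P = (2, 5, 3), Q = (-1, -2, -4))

M = ((x₁+x₂)/2, (y₁+y₂)/2, (z₁+z₂)/2)
  = ((2 - 1)/2, (5 - 2)/2, (3 - 4)/2)
  = (1/2, 3/2, -1/2)
  = (0.5, 1.5, -0.5)

(0.5, 1.5, -0.5)


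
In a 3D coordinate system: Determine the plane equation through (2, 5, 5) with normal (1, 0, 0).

The plane through P with normal n = (a, b, c) satisfies n·(r - P) = 0,
i.e. ax + by + cz = a·x₀ + b·y₀ + c·z₀.
d = 1·2 + 0·5 + 0·5
  = 2 + 0 + 0
  = 2
Equation: x = 2

x = 2
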